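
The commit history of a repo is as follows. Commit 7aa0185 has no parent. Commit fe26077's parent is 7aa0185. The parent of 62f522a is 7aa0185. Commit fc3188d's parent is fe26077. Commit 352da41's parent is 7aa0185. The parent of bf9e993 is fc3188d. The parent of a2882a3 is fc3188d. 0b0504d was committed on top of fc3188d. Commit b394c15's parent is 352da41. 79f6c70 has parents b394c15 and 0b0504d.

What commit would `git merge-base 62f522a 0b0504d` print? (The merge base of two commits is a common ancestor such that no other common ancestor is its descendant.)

Ancestors of 62f522a: {62f522a, 7aa0185}.
Ancestors of 0b0504d: {0b0504d, 7aa0185, fc3188d, fe26077}.
Common ancestors: {7aa0185}.
The only common ancestor is 7aa0185, so it is the merge base.

7aa0185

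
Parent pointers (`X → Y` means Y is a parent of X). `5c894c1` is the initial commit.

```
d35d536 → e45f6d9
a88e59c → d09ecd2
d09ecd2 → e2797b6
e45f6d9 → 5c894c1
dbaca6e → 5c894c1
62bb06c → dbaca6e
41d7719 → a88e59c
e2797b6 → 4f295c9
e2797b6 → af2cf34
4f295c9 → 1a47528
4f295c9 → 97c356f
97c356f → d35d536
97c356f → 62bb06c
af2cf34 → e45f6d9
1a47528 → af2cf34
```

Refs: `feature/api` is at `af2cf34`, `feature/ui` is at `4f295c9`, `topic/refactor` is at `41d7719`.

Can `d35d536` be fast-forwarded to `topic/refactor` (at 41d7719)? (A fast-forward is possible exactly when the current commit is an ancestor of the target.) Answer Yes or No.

Yes

A fast-forward from d35d536 to 41d7719 is possible iff d35d536 is an ancestor of 41d7719.
Ancestors of 41d7719: {1a47528, 41d7719, 4f295c9, 5c894c1, 62bb06c, 97c356f, a88e59c, af2cf34, d09ecd2, d35d536, dbaca6e, e2797b6, e45f6d9}.
d35d536 is among them, so fast-forward is possible.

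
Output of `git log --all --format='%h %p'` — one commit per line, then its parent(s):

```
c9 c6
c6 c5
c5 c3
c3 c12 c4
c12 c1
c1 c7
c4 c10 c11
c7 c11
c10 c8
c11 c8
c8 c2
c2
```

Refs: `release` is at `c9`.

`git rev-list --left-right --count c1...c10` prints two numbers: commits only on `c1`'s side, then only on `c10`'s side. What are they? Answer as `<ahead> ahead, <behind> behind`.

Reachable from c1: {c1, c11, c2, c7, c8}.
Reachable from c10: {c10, c2, c8}.
Only in c1's history (ahead): {c1, c11, c7} — 3.
Only in c10's history (behind): {c10} — 1.

3 ahead, 1 behind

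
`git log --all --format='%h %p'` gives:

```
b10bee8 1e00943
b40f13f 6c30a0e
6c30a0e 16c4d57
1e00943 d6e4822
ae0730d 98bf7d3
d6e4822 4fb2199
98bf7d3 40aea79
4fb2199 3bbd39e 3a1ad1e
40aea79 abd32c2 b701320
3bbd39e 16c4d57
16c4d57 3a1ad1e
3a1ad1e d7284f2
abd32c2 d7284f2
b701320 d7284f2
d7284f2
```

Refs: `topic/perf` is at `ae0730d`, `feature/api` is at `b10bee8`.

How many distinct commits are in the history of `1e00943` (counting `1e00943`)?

7

Walking parent pointers from 1e00943: reachable set = {16c4d57, 1e00943, 3a1ad1e, 3bbd39e, 4fb2199, d6e4822, d7284f2}.
That is 7 commits.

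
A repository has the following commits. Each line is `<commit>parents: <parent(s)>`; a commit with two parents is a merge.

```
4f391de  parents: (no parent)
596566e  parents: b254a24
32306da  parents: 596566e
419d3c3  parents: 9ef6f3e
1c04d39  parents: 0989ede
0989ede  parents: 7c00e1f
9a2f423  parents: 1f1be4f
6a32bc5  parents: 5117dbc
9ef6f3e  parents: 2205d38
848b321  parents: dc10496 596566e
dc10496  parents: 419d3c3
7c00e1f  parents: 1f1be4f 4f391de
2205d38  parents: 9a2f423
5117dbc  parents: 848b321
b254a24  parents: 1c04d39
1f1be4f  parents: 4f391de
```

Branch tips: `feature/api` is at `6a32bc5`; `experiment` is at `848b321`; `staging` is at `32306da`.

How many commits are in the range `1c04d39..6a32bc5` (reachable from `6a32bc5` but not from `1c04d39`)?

Reachable from 6a32bc5: {0989ede, 1c04d39, 1f1be4f, 2205d38, 419d3c3, 4f391de, 5117dbc, 596566e, 6a32bc5, 7c00e1f, 848b321, 9a2f423, 9ef6f3e, b254a24, dc10496}.
Reachable from 1c04d39: {0989ede, 1c04d39, 1f1be4f, 4f391de, 7c00e1f}.
In 6a32bc5's history but not 1c04d39's: {2205d38, 419d3c3, 5117dbc, 596566e, 6a32bc5, 848b321, 9a2f423, 9ef6f3e, b254a24, dc10496} — 10 commits.

10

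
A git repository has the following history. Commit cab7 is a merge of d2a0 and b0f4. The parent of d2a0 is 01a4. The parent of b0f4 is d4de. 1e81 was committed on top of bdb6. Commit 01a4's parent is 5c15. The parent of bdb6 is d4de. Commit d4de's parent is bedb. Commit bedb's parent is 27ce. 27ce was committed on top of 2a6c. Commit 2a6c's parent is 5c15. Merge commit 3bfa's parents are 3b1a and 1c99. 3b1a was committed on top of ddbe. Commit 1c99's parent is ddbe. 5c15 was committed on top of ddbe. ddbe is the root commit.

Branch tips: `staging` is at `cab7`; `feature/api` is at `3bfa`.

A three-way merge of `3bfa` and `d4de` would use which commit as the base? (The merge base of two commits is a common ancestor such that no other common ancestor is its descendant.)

Ancestors of 3bfa: {1c99, 3b1a, 3bfa, ddbe}.
Ancestors of d4de: {27ce, 2a6c, 5c15, bedb, d4de, ddbe}.
Common ancestors: {ddbe}.
The only common ancestor is ddbe, so it is the merge base.

ddbe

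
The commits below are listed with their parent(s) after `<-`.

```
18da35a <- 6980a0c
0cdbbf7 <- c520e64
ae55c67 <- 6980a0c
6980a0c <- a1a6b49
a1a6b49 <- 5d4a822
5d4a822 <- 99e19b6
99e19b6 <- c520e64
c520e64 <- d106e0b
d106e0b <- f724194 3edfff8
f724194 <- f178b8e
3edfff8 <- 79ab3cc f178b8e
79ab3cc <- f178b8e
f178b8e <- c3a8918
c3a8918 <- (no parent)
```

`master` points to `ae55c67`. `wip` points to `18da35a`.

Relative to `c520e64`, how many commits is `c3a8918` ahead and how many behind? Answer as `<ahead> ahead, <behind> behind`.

0 ahead, 6 behind

Reachable from c3a8918: {c3a8918}.
Reachable from c520e64: {3edfff8, 79ab3cc, c3a8918, c520e64, d106e0b, f178b8e, f724194}.
Only in c3a8918's history (ahead): {} — 0.
Only in c520e64's history (behind): {3edfff8, 79ab3cc, c520e64, d106e0b, f178b8e, f724194} — 6.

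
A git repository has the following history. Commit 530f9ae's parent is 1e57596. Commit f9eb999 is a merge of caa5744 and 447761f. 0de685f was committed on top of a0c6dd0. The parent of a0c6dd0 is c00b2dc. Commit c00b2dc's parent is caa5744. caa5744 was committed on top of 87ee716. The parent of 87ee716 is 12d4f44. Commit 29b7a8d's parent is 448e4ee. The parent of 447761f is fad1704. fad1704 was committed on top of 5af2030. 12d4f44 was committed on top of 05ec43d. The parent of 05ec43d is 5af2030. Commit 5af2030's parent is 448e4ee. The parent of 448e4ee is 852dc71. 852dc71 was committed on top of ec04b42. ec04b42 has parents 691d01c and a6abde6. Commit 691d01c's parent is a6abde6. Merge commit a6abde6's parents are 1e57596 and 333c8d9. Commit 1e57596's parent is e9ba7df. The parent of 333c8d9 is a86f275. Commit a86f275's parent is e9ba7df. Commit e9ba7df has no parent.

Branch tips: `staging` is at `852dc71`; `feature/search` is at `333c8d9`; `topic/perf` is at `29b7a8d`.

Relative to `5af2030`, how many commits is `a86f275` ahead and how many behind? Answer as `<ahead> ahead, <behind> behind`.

Reachable from a86f275: {a86f275, e9ba7df}.
Reachable from 5af2030: {1e57596, 333c8d9, 448e4ee, 5af2030, 691d01c, 852dc71, a6abde6, a86f275, e9ba7df, ec04b42}.
Only in a86f275's history (ahead): {} — 0.
Only in 5af2030's history (behind): {1e57596, 333c8d9, 448e4ee, 5af2030, 691d01c, 852dc71, a6abde6, ec04b42} — 8.

0 ahead, 8 behind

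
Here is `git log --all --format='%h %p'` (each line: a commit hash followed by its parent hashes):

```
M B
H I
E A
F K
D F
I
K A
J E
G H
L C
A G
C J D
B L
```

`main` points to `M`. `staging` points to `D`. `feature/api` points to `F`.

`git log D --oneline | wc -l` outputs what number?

7

Walking parent pointers from D: reachable set = {A, D, F, G, H, I, K}.
That is 7 commits.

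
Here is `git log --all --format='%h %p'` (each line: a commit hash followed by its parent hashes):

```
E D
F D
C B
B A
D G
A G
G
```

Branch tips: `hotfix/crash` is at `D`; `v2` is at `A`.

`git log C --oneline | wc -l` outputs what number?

4

Walking parent pointers from C: reachable set = {A, B, C, G}.
That is 4 commits.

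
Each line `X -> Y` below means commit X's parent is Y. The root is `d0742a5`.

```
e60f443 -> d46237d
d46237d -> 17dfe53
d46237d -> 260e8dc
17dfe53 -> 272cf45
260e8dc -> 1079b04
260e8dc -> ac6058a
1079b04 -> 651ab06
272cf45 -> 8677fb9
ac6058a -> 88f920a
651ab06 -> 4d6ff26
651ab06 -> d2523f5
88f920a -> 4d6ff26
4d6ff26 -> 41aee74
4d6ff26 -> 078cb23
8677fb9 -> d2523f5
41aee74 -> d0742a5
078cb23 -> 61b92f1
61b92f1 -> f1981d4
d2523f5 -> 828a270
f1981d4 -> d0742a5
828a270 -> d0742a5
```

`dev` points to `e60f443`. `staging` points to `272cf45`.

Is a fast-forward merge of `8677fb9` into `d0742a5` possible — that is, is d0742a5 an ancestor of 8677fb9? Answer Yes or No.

A fast-forward from d0742a5 to 8677fb9 is possible iff d0742a5 is an ancestor of 8677fb9.
Ancestors of 8677fb9: {828a270, 8677fb9, d0742a5, d2523f5}.
d0742a5 is among them, so fast-forward is possible.

Yes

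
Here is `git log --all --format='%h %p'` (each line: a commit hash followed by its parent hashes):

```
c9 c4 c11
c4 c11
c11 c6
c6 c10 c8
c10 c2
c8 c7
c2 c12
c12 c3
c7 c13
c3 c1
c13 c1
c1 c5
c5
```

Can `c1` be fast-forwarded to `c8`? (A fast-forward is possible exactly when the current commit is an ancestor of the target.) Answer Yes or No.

Yes

A fast-forward from c1 to c8 is possible iff c1 is an ancestor of c8.
Ancestors of c8: {c1, c13, c5, c7, c8}.
c1 is among them, so fast-forward is possible.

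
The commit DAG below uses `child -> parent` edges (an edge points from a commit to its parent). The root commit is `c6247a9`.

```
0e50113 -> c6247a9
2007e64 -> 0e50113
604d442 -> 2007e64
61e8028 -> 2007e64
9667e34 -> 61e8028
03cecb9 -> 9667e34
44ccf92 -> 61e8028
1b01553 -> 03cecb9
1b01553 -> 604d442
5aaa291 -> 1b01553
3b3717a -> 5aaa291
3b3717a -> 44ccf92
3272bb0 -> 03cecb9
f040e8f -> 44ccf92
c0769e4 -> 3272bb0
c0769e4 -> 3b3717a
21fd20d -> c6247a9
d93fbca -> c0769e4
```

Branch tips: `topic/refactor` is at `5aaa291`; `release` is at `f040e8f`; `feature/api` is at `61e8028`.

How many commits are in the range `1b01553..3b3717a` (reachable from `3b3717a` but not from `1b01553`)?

3

Reachable from 3b3717a: {03cecb9, 0e50113, 1b01553, 2007e64, 3b3717a, 44ccf92, 5aaa291, 604d442, 61e8028, 9667e34, c6247a9}.
Reachable from 1b01553: {03cecb9, 0e50113, 1b01553, 2007e64, 604d442, 61e8028, 9667e34, c6247a9}.
In 3b3717a's history but not 1b01553's: {3b3717a, 44ccf92, 5aaa291} — 3 commits.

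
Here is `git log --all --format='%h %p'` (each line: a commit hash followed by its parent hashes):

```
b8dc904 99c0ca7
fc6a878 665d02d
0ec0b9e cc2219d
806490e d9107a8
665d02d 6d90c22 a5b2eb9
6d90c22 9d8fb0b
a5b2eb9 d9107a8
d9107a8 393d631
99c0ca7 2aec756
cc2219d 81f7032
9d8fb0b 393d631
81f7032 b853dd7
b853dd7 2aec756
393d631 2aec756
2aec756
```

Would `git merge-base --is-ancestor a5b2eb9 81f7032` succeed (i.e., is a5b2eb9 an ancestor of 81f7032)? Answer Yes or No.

Ancestors of 81f7032: {2aec756, 81f7032, b853dd7}.
a5b2eb9 is not in that set, so it is not an ancestor of 81f7032.

No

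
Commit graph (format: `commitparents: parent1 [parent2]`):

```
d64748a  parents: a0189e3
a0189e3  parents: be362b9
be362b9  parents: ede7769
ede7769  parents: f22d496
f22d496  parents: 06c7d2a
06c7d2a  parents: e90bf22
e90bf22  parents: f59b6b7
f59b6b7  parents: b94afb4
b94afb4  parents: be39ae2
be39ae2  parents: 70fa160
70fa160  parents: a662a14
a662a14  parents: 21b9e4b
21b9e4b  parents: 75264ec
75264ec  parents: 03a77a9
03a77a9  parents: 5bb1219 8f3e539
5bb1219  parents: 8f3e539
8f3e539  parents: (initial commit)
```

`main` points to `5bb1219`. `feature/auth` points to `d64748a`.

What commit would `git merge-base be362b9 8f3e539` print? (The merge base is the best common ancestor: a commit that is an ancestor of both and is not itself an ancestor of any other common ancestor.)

8f3e539

Ancestors of be362b9: {03a77a9, 06c7d2a, 21b9e4b, 5bb1219, 70fa160, 75264ec, 8f3e539, a662a14, b94afb4, be362b9, be39ae2, e90bf22, ede7769, f22d496, f59b6b7}.
Ancestors of 8f3e539: {8f3e539}.
Common ancestors: {8f3e539}.
The only common ancestor is 8f3e539, so it is the merge base.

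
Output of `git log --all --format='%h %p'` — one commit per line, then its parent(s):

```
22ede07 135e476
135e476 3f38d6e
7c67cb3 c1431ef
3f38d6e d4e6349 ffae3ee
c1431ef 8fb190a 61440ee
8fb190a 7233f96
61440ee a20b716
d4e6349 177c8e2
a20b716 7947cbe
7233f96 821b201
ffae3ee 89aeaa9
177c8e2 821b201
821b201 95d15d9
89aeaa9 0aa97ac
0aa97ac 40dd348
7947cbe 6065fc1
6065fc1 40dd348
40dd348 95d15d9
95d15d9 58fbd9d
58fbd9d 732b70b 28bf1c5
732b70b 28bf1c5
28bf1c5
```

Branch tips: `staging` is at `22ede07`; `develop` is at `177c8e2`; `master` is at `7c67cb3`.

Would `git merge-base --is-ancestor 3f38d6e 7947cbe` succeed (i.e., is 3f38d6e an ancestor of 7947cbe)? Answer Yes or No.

Ancestors of 7947cbe: {28bf1c5, 40dd348, 58fbd9d, 6065fc1, 732b70b, 7947cbe, 95d15d9}.
3f38d6e is not in that set, so it is not an ancestor of 7947cbe.

No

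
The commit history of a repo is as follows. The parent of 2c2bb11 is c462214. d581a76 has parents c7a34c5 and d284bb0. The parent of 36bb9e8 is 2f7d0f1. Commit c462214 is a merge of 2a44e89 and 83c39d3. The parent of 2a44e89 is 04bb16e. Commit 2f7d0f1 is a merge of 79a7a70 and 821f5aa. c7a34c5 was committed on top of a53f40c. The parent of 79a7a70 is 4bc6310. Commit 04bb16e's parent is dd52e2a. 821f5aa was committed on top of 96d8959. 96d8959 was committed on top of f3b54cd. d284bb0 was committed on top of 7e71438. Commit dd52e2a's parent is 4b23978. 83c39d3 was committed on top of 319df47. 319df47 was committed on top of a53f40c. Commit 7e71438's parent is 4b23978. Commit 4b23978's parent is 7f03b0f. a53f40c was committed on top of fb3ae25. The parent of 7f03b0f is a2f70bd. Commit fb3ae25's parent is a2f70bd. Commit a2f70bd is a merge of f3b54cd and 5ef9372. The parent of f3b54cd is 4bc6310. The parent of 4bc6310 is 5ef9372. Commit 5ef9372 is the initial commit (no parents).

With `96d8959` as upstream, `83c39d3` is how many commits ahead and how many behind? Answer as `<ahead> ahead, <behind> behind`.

Reachable from 83c39d3: {319df47, 4bc6310, 5ef9372, 83c39d3, a2f70bd, a53f40c, f3b54cd, fb3ae25}.
Reachable from 96d8959: {4bc6310, 5ef9372, 96d8959, f3b54cd}.
Only in 83c39d3's history (ahead): {319df47, 83c39d3, a2f70bd, a53f40c, fb3ae25} — 5.
Only in 96d8959's history (behind): {96d8959} — 1.

5 ahead, 1 behind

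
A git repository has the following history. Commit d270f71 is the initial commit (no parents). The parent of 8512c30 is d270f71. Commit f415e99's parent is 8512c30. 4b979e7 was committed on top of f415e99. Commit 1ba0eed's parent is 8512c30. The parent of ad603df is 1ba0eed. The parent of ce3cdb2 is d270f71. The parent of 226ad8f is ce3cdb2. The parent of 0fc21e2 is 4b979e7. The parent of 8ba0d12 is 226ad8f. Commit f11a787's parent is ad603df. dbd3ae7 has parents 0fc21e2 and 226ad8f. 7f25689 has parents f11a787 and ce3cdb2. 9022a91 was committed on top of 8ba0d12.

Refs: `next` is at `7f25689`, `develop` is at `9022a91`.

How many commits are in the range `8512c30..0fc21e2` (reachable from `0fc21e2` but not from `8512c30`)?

Reachable from 0fc21e2: {0fc21e2, 4b979e7, 8512c30, d270f71, f415e99}.
Reachable from 8512c30: {8512c30, d270f71}.
In 0fc21e2's history but not 8512c30's: {0fc21e2, 4b979e7, f415e99} — 3 commits.

3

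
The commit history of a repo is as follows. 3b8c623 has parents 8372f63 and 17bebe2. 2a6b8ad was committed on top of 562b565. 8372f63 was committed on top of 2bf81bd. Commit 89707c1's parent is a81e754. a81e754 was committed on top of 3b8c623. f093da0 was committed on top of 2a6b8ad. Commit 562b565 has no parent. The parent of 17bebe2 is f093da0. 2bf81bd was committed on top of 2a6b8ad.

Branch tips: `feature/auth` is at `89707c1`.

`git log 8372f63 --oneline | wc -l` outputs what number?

4

Walking parent pointers from 8372f63: reachable set = {2a6b8ad, 2bf81bd, 562b565, 8372f63}.
That is 4 commits.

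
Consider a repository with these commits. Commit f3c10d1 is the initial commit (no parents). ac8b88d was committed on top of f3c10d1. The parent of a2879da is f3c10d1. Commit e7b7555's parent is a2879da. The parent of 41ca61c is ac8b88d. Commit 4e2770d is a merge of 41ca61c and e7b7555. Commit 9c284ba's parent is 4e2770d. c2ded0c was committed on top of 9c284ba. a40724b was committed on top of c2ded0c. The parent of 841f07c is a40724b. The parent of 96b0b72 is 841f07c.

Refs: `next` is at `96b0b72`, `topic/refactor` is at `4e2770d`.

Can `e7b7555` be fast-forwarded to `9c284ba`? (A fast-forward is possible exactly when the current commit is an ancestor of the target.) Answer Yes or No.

Yes

A fast-forward from e7b7555 to 9c284ba is possible iff e7b7555 is an ancestor of 9c284ba.
Ancestors of 9c284ba: {41ca61c, 4e2770d, 9c284ba, a2879da, ac8b88d, e7b7555, f3c10d1}.
e7b7555 is among them, so fast-forward is possible.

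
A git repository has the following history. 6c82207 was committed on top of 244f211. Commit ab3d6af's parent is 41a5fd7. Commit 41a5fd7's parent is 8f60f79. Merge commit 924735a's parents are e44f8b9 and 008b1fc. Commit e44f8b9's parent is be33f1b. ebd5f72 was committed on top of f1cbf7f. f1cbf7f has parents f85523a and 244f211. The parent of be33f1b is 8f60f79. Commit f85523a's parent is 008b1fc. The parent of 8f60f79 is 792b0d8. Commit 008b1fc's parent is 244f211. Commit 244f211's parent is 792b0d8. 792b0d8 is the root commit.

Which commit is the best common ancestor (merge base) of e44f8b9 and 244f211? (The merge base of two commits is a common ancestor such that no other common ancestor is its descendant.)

Ancestors of e44f8b9: {792b0d8, 8f60f79, be33f1b, e44f8b9}.
Ancestors of 244f211: {244f211, 792b0d8}.
Common ancestors: {792b0d8}.
The only common ancestor is 792b0d8, so it is the merge base.

792b0d8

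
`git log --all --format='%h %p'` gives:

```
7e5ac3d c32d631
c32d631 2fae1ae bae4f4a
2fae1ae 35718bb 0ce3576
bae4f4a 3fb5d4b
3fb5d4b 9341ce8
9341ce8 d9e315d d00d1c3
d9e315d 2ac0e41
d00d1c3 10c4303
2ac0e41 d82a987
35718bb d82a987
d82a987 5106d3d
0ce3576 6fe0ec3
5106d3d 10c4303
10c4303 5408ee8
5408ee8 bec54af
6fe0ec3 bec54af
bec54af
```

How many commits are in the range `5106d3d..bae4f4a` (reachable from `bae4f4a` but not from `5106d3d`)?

7

Reachable from bae4f4a: {10c4303, 2ac0e41, 3fb5d4b, 5106d3d, 5408ee8, 9341ce8, bae4f4a, bec54af, d00d1c3, d82a987, d9e315d}.
Reachable from 5106d3d: {10c4303, 5106d3d, 5408ee8, bec54af}.
In bae4f4a's history but not 5106d3d's: {2ac0e41, 3fb5d4b, 9341ce8, bae4f4a, d00d1c3, d82a987, d9e315d} — 7 commits.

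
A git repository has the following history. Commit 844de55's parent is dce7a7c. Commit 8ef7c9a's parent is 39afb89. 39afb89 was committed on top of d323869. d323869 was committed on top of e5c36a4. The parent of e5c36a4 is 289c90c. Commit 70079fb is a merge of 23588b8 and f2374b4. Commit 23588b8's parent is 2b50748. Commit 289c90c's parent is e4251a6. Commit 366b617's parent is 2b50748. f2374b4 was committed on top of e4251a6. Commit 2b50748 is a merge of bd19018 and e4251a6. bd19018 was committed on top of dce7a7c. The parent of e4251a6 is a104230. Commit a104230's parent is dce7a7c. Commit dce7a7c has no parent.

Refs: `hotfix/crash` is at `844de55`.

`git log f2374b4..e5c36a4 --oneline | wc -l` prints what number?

2

Reachable from e5c36a4: {289c90c, a104230, dce7a7c, e4251a6, e5c36a4}.
Reachable from f2374b4: {a104230, dce7a7c, e4251a6, f2374b4}.
In e5c36a4's history but not f2374b4's: {289c90c, e5c36a4} — 2 commits.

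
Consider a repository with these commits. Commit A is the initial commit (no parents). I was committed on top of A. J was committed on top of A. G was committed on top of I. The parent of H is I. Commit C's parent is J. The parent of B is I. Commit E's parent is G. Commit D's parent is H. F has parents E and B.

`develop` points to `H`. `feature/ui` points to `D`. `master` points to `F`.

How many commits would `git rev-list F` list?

6

Walking parent pointers from F: reachable set = {A, B, E, F, G, I}.
That is 6 commits.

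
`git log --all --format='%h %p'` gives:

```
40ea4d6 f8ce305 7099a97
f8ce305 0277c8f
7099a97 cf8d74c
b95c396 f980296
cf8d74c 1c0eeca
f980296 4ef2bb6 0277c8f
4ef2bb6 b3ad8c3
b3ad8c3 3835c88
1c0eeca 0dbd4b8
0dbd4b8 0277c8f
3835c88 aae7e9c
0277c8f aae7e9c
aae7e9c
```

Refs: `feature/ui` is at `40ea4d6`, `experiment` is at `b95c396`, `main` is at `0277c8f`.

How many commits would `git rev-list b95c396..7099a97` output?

4

Reachable from 7099a97: {0277c8f, 0dbd4b8, 1c0eeca, 7099a97, aae7e9c, cf8d74c}.
Reachable from b95c396: {0277c8f, 3835c88, 4ef2bb6, aae7e9c, b3ad8c3, b95c396, f980296}.
In 7099a97's history but not b95c396's: {0dbd4b8, 1c0eeca, 7099a97, cf8d74c} — 4 commits.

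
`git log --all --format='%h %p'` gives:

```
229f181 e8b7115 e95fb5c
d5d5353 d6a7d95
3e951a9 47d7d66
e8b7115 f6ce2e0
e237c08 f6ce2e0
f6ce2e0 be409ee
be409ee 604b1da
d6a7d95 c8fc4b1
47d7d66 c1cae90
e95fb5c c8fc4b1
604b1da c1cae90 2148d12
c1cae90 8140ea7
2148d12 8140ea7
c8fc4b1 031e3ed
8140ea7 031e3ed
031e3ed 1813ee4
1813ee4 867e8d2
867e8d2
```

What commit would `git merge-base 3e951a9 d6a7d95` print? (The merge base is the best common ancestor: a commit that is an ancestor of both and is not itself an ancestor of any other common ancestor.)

Ancestors of 3e951a9: {031e3ed, 1813ee4, 3e951a9, 47d7d66, 8140ea7, 867e8d2, c1cae90}.
Ancestors of d6a7d95: {031e3ed, 1813ee4, 867e8d2, c8fc4b1, d6a7d95}.
Common ancestors: {031e3ed, 1813ee4, 867e8d2}.
Among these, 031e3ed is not an ancestor of any other common ancestor — it is the merge base.

031e3ed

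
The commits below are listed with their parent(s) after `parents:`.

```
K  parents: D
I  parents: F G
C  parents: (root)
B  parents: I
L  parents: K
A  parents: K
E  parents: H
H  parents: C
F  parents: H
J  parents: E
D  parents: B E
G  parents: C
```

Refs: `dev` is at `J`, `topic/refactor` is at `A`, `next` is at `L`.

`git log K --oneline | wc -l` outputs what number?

9

Walking parent pointers from K: reachable set = {B, C, D, E, F, G, H, I, K}.
That is 9 commits.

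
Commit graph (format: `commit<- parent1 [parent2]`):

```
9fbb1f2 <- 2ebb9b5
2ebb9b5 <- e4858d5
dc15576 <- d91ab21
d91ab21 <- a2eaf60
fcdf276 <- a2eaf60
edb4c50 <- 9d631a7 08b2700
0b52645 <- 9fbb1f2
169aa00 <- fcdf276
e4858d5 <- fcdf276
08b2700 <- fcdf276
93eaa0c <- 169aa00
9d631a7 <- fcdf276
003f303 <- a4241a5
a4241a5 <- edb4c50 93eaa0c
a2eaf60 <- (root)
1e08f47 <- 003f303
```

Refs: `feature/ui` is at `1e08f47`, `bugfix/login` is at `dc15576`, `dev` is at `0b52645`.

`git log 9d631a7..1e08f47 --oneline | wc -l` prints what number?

7

Reachable from 1e08f47: {003f303, 08b2700, 169aa00, 1e08f47, 93eaa0c, 9d631a7, a2eaf60, a4241a5, edb4c50, fcdf276}.
Reachable from 9d631a7: {9d631a7, a2eaf60, fcdf276}.
In 1e08f47's history but not 9d631a7's: {003f303, 08b2700, 169aa00, 1e08f47, 93eaa0c, a4241a5, edb4c50} — 7 commits.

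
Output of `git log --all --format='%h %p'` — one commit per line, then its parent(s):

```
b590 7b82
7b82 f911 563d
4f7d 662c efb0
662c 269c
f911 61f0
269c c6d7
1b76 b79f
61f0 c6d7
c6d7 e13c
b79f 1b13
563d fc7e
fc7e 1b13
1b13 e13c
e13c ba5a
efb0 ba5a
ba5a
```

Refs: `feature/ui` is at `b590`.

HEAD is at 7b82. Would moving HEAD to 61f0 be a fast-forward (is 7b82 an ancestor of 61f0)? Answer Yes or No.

No

A fast-forward from 7b82 to 61f0 is possible iff 7b82 is an ancestor of 61f0.
Ancestors of 61f0: {61f0, ba5a, c6d7, e13c}.
7b82 is not among them, so fast-forward is not possible.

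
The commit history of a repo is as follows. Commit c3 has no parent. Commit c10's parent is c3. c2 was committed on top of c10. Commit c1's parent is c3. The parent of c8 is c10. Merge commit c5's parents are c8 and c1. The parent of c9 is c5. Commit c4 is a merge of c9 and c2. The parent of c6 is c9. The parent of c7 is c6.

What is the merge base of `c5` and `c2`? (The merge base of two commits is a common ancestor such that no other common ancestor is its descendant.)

Ancestors of c5: {c1, c10, c3, c5, c8}.
Ancestors of c2: {c10, c2, c3}.
Common ancestors: {c10, c3}.
Among these, c10 is not an ancestor of any other common ancestor — it is the merge base.

c10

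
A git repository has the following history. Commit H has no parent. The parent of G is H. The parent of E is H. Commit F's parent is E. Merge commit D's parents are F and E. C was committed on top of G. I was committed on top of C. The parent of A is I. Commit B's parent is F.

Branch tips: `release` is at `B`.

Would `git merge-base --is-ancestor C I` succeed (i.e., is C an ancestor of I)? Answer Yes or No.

Yes

Ancestors of I (commits reachable by following parents): {C, G, H, I}.
C is in that set, so it is an ancestor of I.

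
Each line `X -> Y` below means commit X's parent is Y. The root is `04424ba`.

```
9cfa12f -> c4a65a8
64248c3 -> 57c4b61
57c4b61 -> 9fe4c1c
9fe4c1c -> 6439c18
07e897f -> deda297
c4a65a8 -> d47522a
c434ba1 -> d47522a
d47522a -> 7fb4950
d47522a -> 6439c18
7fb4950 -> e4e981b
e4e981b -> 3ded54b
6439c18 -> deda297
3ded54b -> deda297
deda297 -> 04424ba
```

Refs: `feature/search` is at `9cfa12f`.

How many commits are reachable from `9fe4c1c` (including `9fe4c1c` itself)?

Walking parent pointers from 9fe4c1c: reachable set = {04424ba, 6439c18, 9fe4c1c, deda297}.
That is 4 commits.

4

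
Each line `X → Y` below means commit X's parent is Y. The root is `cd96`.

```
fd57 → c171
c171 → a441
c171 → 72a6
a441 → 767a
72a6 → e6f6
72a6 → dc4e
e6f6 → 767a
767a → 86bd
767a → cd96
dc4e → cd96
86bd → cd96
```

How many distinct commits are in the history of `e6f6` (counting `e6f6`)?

Walking parent pointers from e6f6: reachable set = {767a, 86bd, cd96, e6f6}.
That is 4 commits.

4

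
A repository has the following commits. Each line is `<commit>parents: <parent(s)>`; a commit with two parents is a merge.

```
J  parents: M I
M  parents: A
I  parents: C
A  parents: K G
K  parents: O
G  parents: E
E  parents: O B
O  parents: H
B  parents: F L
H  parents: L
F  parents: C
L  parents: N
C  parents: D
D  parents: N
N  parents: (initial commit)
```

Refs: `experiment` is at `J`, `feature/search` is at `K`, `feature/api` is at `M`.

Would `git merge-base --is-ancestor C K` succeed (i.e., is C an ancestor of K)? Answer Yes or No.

Ancestors of K: {H, K, L, N, O}.
C is not in that set, so it is not an ancestor of K.

No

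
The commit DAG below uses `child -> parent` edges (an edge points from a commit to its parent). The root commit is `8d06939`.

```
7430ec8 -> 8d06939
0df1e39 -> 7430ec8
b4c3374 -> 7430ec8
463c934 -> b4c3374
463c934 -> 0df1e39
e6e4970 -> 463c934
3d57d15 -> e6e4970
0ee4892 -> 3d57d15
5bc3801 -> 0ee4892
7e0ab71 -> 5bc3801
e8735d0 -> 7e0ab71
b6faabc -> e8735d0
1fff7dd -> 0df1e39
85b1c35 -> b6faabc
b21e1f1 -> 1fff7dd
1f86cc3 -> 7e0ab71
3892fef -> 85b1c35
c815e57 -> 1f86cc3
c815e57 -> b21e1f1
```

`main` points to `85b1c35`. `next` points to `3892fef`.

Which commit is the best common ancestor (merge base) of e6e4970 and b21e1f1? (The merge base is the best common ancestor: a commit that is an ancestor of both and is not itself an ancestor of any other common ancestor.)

Ancestors of e6e4970: {0df1e39, 463c934, 7430ec8, 8d06939, b4c3374, e6e4970}.
Ancestors of b21e1f1: {0df1e39, 1fff7dd, 7430ec8, 8d06939, b21e1f1}.
Common ancestors: {0df1e39, 7430ec8, 8d06939}.
Among these, 0df1e39 is not an ancestor of any other common ancestor — it is the merge base.

0df1e39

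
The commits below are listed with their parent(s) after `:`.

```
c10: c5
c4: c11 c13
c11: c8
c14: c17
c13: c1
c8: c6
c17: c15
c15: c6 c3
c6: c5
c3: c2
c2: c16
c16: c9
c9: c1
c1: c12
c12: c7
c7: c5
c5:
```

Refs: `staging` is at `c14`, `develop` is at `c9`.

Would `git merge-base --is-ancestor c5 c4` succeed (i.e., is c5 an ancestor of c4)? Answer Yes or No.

Ancestors of c4 (commits reachable by following parents): {c1, c11, c12, c13, c4, c5, c6, c7, c8}.
c5 is in that set, so it is an ancestor of c4.

Yes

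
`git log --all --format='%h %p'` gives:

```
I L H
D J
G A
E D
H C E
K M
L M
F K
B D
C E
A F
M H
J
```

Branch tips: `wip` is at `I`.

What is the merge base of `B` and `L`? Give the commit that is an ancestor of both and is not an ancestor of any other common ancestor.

D

Ancestors of B: {B, D, J}.
Ancestors of L: {C, D, E, H, J, L, M}.
Common ancestors: {D, J}.
Among these, D is not an ancestor of any other common ancestor — it is the merge base.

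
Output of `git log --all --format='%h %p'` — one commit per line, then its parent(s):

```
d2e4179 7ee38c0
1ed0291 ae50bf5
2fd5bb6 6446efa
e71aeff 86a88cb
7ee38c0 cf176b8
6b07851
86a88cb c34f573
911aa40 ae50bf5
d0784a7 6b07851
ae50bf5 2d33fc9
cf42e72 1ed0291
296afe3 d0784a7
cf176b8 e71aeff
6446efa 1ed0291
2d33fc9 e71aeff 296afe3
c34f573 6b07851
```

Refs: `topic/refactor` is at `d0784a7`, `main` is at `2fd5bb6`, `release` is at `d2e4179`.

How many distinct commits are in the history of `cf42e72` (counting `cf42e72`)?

10

Walking parent pointers from cf42e72: reachable set = {1ed0291, 296afe3, 2d33fc9, 6b07851, 86a88cb, ae50bf5, c34f573, cf42e72, d0784a7, e71aeff}.
That is 10 commits.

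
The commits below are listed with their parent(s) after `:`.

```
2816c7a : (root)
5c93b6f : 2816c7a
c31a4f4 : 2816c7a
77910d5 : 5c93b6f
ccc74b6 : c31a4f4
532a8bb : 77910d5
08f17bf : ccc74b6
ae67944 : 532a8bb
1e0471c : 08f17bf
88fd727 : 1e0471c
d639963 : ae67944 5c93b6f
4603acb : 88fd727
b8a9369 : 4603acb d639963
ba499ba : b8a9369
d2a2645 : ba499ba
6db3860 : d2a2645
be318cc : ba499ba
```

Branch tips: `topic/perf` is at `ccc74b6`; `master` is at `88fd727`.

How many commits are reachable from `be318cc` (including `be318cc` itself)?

Walking parent pointers from be318cc: reachable set = {08f17bf, 1e0471c, 2816c7a, 4603acb, 532a8bb, 5c93b6f, 77910d5, 88fd727, ae67944, b8a9369, ba499ba, be318cc, c31a4f4, ccc74b6, d639963}.
That is 15 commits.

15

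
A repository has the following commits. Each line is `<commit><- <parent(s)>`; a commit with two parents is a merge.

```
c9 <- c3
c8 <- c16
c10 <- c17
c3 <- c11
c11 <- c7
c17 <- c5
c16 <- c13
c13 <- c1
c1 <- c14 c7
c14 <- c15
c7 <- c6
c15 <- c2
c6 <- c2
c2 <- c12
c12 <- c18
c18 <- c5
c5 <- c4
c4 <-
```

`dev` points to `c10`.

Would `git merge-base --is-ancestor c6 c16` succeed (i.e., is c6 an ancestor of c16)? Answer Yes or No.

Ancestors of c16 (commits reachable by following parents): {c1, c12, c13, c14, c15, c16, c18, c2, c4, c5, c6, c7}.
c6 is in that set, so it is an ancestor of c16.

Yes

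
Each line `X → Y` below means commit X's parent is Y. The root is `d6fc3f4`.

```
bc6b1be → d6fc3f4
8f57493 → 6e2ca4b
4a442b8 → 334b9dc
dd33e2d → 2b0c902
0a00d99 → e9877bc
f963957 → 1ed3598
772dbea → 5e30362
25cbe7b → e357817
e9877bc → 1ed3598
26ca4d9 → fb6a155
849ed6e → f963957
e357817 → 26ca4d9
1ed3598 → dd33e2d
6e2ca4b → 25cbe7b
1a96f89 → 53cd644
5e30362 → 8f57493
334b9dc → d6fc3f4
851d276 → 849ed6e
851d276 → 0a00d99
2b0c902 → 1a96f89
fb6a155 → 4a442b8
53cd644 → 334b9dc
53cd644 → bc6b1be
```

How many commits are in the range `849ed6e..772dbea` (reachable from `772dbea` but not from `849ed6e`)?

9

Reachable from 772dbea: {25cbe7b, 26ca4d9, 334b9dc, 4a442b8, 5e30362, 6e2ca4b, 772dbea, 8f57493, d6fc3f4, e357817, fb6a155}.
Reachable from 849ed6e: {1a96f89, 1ed3598, 2b0c902, 334b9dc, 53cd644, 849ed6e, bc6b1be, d6fc3f4, dd33e2d, f963957}.
In 772dbea's history but not 849ed6e's: {25cbe7b, 26ca4d9, 4a442b8, 5e30362, 6e2ca4b, 772dbea, 8f57493, e357817, fb6a155} — 9 commits.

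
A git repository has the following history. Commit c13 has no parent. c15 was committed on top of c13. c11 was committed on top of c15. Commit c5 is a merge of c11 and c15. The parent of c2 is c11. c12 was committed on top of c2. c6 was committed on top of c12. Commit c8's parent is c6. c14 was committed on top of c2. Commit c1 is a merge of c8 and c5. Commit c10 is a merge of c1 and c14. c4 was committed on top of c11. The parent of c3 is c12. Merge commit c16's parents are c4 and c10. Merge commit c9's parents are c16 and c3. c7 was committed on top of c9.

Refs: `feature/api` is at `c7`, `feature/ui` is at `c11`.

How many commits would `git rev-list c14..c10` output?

Reachable from c10: {c1, c10, c11, c12, c13, c14, c15, c2, c5, c6, c8}.
Reachable from c14: {c11, c13, c14, c15, c2}.
In c10's history but not c14's: {c1, c10, c12, c5, c6, c8} — 6 commits.

6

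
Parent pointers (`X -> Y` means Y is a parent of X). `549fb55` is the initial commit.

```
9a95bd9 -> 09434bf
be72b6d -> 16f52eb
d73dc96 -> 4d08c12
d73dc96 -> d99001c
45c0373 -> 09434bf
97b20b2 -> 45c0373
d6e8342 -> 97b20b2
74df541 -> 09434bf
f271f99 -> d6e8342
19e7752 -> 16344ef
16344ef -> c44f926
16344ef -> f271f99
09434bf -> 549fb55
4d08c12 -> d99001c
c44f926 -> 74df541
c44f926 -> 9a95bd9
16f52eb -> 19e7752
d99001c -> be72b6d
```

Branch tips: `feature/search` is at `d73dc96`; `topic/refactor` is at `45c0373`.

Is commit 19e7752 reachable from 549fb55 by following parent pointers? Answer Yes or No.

No

Ancestors of 549fb55: {549fb55}.
19e7752 is not in that set, so it is not an ancestor of 549fb55.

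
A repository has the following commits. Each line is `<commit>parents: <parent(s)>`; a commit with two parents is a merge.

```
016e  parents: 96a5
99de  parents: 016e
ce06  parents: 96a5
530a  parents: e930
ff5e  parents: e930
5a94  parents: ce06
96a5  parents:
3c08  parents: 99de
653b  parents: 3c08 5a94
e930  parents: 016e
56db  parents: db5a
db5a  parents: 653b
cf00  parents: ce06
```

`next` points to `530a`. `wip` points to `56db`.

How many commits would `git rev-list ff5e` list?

4

Walking parent pointers from ff5e: reachable set = {016e, 96a5, e930, ff5e}.
That is 4 commits.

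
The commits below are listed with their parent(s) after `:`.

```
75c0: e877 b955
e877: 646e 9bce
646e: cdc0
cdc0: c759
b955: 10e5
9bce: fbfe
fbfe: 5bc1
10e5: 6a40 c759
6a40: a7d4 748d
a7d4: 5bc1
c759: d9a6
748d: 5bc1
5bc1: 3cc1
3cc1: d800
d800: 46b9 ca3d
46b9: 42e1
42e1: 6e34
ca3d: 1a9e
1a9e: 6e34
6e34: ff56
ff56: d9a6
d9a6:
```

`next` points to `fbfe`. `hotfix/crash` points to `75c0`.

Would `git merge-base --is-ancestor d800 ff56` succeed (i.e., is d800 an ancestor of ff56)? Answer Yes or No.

Ancestors of ff56: {d9a6, ff56}.
d800 is not in that set, so it is not an ancestor of ff56.

No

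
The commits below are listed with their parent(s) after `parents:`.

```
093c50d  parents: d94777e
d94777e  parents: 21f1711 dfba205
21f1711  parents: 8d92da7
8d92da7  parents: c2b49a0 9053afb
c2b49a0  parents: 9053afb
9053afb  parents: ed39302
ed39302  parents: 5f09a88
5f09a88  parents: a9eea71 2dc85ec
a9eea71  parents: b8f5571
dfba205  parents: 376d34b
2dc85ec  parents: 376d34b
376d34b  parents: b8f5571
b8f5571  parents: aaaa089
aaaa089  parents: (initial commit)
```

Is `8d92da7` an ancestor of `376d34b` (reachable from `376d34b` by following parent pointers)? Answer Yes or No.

Ancestors of 376d34b: {376d34b, aaaa089, b8f5571}.
8d92da7 is not in that set, so it is not an ancestor of 376d34b.

No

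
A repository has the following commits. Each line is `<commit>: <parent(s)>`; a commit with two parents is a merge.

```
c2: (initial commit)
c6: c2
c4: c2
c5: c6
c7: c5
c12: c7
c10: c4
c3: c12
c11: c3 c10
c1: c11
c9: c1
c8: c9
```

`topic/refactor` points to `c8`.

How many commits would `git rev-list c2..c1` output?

9

Reachable from c1: {c1, c10, c11, c12, c2, c3, c4, c5, c6, c7}.
Reachable from c2: {c2}.
In c1's history but not c2's: {c1, c10, c11, c12, c3, c4, c5, c6, c7} — 9 commits.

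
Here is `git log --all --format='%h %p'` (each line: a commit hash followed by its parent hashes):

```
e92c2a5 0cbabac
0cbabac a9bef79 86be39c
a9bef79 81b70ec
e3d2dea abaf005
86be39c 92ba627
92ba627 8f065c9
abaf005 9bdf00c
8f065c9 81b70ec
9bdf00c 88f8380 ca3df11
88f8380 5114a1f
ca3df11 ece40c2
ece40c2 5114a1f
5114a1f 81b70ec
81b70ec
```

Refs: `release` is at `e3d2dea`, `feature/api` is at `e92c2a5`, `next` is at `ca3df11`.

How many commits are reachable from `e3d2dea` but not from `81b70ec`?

Reachable from e3d2dea: {5114a1f, 81b70ec, 88f8380, 9bdf00c, abaf005, ca3df11, e3d2dea, ece40c2}.
Reachable from 81b70ec: {81b70ec}.
In e3d2dea's history but not 81b70ec's: {5114a1f, 88f8380, 9bdf00c, abaf005, ca3df11, e3d2dea, ece40c2} — 7 commits.

7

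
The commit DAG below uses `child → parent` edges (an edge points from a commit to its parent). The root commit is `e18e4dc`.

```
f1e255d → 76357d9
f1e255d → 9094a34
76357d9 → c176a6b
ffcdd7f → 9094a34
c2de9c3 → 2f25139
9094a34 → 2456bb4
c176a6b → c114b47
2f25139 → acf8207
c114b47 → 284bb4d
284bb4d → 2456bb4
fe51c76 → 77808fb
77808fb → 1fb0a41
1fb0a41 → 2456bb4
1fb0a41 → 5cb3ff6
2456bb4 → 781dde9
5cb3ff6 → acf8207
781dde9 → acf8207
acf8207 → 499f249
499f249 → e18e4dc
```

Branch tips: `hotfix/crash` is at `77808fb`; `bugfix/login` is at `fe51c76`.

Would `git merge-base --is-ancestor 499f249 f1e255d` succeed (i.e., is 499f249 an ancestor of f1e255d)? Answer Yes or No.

Yes

Ancestors of f1e255d (commits reachable by following parents): {2456bb4, 284bb4d, 499f249, 76357d9, 781dde9, 9094a34, acf8207, c114b47, c176a6b, e18e4dc, f1e255d}.
499f249 is in that set, so it is an ancestor of f1e255d.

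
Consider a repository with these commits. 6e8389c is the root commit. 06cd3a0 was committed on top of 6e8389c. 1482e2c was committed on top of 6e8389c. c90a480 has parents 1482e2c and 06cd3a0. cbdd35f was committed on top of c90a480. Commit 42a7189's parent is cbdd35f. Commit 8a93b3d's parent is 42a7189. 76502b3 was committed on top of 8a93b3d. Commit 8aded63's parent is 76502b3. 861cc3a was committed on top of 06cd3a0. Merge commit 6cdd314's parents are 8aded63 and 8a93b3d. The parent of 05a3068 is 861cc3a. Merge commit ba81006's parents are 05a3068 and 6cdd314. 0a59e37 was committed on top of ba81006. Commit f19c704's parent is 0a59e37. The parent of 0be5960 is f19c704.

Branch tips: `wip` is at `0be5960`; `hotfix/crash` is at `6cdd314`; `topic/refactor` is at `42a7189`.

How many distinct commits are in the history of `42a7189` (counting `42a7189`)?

6

Walking parent pointers from 42a7189: reachable set = {06cd3a0, 1482e2c, 42a7189, 6e8389c, c90a480, cbdd35f}.
That is 6 commits.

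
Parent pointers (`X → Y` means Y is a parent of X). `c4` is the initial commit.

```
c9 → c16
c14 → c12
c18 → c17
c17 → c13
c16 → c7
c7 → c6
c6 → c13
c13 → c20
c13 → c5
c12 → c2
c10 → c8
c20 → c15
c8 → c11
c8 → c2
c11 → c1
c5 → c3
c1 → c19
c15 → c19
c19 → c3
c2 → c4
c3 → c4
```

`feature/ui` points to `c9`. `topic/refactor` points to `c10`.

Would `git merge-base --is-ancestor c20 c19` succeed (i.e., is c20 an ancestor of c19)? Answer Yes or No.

No

Ancestors of c19: {c19, c3, c4}.
c20 is not in that set, so it is not an ancestor of c19.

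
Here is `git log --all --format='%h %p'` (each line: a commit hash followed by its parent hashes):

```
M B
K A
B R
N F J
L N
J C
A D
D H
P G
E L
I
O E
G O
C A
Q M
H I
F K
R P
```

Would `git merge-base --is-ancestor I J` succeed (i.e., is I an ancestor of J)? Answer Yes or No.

Yes

Ancestors of J (commits reachable by following parents): {A, C, D, H, I, J}.
I is in that set, so it is an ancestor of J.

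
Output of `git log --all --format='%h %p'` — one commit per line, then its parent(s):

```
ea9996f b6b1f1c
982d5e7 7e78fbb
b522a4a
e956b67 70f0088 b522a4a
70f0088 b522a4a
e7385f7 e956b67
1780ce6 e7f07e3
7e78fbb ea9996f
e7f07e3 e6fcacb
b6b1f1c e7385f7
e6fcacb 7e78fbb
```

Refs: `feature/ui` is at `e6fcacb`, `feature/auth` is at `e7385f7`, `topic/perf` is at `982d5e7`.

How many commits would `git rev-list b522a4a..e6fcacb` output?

Reachable from e6fcacb: {70f0088, 7e78fbb, b522a4a, b6b1f1c, e6fcacb, e7385f7, e956b67, ea9996f}.
Reachable from b522a4a: {b522a4a}.
In e6fcacb's history but not b522a4a's: {70f0088, 7e78fbb, b6b1f1c, e6fcacb, e7385f7, e956b67, ea9996f} — 7 commits.

7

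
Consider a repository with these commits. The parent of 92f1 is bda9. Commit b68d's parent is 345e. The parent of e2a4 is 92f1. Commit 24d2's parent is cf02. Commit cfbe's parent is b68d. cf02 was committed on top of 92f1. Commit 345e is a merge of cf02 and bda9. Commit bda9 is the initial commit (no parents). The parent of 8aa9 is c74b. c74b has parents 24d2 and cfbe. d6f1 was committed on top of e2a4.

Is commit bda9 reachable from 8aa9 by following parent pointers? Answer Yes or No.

Ancestors of 8aa9 (commits reachable by following parents): {24d2, 345e, 8aa9, 92f1, b68d, bda9, c74b, cf02, cfbe}.
bda9 is in that set, so it is an ancestor of 8aa9.

Yes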